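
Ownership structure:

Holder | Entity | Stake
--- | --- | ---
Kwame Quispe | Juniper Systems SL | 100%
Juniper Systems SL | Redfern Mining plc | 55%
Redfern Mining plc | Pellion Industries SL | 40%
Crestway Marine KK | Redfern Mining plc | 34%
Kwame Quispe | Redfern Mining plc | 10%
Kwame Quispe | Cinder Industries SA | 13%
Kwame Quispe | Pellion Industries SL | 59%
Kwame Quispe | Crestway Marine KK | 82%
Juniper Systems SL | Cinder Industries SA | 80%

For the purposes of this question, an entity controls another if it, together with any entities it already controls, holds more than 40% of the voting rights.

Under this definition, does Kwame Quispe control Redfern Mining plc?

Yes

Kwame holds 100% of Juniper, so Kwame controls Juniper.
Kwame holds 82% of Crestway, so Kwame controls Crestway.
Kwame and Crestway and Juniper together hold 10% + 34% + 55% = 99% of Redfern, so Kwame controls Redfern.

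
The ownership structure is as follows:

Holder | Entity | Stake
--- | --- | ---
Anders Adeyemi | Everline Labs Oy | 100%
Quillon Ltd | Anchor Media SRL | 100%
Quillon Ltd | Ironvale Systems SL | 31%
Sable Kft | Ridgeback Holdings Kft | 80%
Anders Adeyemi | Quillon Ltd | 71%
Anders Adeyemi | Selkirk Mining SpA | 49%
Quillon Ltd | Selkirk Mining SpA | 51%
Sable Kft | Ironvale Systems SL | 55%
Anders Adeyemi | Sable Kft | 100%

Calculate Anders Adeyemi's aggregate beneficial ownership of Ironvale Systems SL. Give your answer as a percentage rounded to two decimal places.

77.01%

Anders reaches Ironvale along 2 paths.
Via Sable: 100% × 55% = 55%.
Via Quillon: 71% × 31% = 22.01%.
Total: 55% + 22.01% = 77.01%.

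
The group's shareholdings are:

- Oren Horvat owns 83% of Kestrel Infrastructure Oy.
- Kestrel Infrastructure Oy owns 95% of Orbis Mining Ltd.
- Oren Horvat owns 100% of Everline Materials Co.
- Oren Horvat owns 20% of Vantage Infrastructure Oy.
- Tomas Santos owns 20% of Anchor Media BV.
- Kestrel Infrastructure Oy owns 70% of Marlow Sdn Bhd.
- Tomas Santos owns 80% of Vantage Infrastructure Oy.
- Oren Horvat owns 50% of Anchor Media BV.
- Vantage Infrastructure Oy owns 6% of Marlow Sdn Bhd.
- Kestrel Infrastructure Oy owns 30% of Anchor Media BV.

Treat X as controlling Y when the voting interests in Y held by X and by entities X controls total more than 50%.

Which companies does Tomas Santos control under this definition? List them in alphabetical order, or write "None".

Tomas holds 80% of Vantage, so Tomas controls Vantage.
No other company's threshold is met.

Vantage Infrastructure Oy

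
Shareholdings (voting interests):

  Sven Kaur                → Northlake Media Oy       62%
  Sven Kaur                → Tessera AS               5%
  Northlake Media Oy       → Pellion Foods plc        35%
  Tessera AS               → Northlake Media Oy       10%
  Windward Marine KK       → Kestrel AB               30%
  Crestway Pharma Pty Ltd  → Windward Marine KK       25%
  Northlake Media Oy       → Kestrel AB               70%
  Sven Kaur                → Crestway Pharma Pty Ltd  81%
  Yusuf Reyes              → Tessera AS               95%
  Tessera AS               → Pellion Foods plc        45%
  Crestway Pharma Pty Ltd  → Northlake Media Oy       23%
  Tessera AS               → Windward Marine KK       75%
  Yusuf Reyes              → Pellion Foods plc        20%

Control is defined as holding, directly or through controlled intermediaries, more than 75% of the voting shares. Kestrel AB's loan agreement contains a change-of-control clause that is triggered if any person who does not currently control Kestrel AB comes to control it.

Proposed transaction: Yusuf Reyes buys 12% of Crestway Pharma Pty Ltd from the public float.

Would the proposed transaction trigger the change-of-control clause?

No

The purchase changes only Yusuf's holdings, so Yusuf is the only person who could newly come to control Kestrel.
Yusuf holds 95% of Tessera, so Yusuf controls Tessera.
Neither Yusuf nor any entity Yusuf controls holds any voting interest in Kestrel.
So before the transaction, Yusuf does not control Kestrel.
After the purchase, Yusuf holds 12% of Crestway directly.
Yusuf's side now holds 12% of Crestway, not > 75%, so Yusuf still does not control Crestway.
After the transaction, neither Yusuf nor any entity Yusuf controls holds a voting interest in Kestrel, so Yusuf still does not control it.
No new person acquires control, so the clause is not triggered.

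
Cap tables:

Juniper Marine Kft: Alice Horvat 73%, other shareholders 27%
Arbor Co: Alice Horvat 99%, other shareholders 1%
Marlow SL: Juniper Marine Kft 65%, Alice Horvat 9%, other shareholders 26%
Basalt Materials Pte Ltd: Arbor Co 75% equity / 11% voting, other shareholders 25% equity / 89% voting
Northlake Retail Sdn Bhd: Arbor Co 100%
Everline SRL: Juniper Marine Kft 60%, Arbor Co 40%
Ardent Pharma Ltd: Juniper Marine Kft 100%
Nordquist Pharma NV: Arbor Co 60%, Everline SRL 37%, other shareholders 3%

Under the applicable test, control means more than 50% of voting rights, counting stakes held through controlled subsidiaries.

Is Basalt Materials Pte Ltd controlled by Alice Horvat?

Alice holds 73% of Juniper, so Alice controls Juniper.
Alice holds 99% of Arbor, so Alice controls Arbor.
Juniper and Alice together hold 65% + 9% = 74% of Marlow, so Alice controls Marlow.
Arbor holds 100% of Northlake, so Alice controls Northlake.
Juniper and Arbor together hold 60% + 40% = 100% of Everline, so Alice controls Everline.
Juniper holds 100% of Ardent, so Alice controls Ardent.
Arbor and Everline together hold 60% + 37% = 97% of Nordquist, so Alice controls Nordquist.
In Basalt, Alice's side holds only 11%, not > 50%.
So Alice does not control Basalt.

No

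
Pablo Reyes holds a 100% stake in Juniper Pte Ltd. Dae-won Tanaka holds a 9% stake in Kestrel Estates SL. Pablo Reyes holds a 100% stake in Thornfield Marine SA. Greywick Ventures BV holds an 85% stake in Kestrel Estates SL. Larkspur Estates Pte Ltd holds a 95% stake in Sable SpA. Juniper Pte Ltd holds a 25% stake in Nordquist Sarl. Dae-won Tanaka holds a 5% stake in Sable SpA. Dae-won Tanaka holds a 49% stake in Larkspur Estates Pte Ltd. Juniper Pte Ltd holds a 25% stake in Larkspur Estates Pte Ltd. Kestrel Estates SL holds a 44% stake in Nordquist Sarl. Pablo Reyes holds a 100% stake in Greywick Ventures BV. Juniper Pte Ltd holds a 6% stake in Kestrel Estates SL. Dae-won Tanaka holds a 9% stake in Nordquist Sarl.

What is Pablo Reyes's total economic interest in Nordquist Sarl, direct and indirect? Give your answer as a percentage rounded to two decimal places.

Pablo reaches Nordquist along 3 paths.
Via Juniper: 100% × 25% = 25%.
Via Juniper → Kestrel: 100% × 6% × 44% = 2.64%.
Via Greywick → Kestrel: 100% × 85% × 44% = 37.4%.
Total: 25% + 2.64% + 37.4% = 65.04%.

65.04%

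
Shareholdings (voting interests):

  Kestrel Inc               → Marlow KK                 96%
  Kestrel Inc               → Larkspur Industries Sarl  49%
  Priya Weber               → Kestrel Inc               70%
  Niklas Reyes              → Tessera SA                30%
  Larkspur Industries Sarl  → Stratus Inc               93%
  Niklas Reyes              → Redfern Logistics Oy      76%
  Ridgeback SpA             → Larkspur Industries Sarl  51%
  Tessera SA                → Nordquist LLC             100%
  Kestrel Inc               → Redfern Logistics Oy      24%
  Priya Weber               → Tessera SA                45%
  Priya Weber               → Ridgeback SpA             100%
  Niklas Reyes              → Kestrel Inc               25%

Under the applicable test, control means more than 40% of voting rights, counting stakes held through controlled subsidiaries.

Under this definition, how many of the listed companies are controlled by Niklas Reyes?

1

Niklas holds 76% of Redfern, so Niklas controls Redfern.
No other company's threshold is met.
Niklas controls 1 company.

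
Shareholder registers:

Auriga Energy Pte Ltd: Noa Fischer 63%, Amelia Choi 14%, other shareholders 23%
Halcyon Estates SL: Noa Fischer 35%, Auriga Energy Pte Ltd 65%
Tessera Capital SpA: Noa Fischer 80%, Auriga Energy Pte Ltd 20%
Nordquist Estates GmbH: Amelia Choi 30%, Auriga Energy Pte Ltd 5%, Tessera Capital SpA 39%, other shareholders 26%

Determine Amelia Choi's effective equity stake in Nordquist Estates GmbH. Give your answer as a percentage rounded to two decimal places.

31.79%

Amelia reaches Nordquist along 3 paths.
Direct stake: 30% = 30%.
Via Auriga: 14% × 5% = 0.7%.
Via Auriga → Tessera: 14% × 20% × 39% = 1.092%.
Total: 30% + 0.7% + 1.092% = 31.792%.
Rounded: 31.79%.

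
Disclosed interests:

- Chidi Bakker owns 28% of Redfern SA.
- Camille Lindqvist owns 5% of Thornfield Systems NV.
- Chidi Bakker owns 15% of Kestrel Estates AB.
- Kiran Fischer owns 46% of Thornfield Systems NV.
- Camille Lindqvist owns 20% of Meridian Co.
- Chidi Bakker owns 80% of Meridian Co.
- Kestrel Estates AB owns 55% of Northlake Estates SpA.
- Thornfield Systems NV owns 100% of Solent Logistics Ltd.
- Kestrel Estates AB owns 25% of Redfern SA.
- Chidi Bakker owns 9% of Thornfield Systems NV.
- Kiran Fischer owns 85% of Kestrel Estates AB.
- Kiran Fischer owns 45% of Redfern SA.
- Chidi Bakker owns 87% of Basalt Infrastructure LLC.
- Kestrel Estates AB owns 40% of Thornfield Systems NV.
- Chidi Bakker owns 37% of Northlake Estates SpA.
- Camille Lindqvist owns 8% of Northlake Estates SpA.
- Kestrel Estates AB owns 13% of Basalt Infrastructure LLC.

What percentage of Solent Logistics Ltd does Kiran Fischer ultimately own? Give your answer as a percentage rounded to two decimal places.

Kiran reaches Solent along 2 paths.
Via Kestrel → Thornfield: 85% × 40% × 100% = 34%.
Via Thornfield: 46% × 100% = 46%.
Total: 34% + 46% = 80%.
Rounded: 80.00%.

80.00%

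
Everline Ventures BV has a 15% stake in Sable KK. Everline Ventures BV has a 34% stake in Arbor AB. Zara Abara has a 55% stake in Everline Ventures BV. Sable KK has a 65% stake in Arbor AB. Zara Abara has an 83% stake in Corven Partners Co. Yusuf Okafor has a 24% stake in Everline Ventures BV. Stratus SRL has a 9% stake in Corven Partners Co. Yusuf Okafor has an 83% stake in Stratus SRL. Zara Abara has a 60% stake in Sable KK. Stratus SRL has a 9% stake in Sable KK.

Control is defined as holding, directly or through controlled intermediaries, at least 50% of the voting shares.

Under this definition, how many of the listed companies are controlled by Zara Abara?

Zara holds 55% of Everline, so Zara controls Everline.
Zara and Everline together hold 60% + 15% = 75% of Sable, so Zara controls Sable.
Zara holds 83% of Corven, so Zara controls Corven.
Everline and Sable together hold 34% + 65% = 99% of Arbor, so Zara controls Arbor.
No other company's threshold is met.
Zara controls 4 companies.

4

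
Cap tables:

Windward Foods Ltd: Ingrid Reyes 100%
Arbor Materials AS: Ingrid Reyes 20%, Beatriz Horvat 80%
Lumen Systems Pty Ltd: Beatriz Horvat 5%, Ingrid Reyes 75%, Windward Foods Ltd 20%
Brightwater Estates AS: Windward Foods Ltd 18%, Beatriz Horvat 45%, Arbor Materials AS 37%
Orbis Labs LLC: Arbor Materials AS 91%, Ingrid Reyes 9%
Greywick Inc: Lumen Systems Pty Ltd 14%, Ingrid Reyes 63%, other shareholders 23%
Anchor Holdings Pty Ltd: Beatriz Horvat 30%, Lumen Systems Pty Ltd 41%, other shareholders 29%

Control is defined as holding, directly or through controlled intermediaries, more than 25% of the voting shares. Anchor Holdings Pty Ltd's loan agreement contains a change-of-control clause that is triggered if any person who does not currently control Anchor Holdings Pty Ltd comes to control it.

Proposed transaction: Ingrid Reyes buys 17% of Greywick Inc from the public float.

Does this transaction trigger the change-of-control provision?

No

The purchase changes only Ingrid's holdings, so Ingrid is the only person who could newly come to control Anchor.
Ingrid holds 100% of Windward, so Ingrid controls Windward.
Ingrid and Windward together hold 75% + 20% = 95% of Lumen, so Ingrid controls Lumen.
Lumen holds 41% of Anchor, so Ingrid controls Anchor.
So Ingrid already controls Anchor before the transaction.
After the purchase, Ingrid's direct stake in Greywick rises to 63% + 17% = 80%.
Ingrid controlled Anchor already, so this is not a new person acquiring control; every other person's position is unchanged or reduced.
No new person acquires control, so the clause is not triggered.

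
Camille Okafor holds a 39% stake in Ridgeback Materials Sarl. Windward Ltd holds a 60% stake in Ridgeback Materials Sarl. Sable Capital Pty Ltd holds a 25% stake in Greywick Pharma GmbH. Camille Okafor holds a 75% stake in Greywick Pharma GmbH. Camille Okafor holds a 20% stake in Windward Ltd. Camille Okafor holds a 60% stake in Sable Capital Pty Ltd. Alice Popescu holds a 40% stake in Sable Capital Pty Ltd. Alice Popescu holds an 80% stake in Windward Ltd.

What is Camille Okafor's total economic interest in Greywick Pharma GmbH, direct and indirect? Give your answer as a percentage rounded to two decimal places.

Camille reaches Greywick along 2 paths.
Direct stake: 75% = 75%.
Via Sable: 60% × 25% = 15%.
Total: 75% + 15% = 90%.
Rounded: 90.00%.

90.00%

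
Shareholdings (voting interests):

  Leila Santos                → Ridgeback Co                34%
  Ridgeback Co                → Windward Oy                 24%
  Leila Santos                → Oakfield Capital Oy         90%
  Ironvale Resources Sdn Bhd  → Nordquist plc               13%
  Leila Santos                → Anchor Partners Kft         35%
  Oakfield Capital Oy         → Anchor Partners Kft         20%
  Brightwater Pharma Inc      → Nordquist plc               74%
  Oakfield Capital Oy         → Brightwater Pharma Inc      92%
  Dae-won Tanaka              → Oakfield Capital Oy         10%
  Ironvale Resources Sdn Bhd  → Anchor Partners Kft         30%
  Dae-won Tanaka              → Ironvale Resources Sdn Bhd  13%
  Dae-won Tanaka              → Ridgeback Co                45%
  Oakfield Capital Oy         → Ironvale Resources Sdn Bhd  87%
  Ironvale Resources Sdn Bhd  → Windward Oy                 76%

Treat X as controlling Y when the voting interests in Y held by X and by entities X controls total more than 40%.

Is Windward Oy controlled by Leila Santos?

Leila holds 90% of Oakfield, so Leila controls Oakfield.
Oakfield holds 87% of Ironvale, so Leila controls Ironvale.
Ironvale holds 76% of Windward, so Leila controls Windward.

Yes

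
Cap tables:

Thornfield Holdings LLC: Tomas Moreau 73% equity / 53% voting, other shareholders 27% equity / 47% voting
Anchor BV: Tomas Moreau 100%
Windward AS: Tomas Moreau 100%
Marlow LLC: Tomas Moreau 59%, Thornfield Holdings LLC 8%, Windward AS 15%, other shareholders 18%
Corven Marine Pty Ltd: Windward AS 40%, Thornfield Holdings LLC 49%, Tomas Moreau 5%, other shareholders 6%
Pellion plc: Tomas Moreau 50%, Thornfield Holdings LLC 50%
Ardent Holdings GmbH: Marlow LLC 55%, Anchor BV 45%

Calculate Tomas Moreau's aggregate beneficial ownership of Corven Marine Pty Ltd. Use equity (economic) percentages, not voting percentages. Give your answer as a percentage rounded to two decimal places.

80.77%

Tomas reaches Corven along 3 paths.
Via Windward: 100% × 40% = 40%.
Via Thornfield: 73% × 49% = 35.77%.
Direct stake: 5% = 5%.
Total: 40% + 35.77% + 5% = 80.77%.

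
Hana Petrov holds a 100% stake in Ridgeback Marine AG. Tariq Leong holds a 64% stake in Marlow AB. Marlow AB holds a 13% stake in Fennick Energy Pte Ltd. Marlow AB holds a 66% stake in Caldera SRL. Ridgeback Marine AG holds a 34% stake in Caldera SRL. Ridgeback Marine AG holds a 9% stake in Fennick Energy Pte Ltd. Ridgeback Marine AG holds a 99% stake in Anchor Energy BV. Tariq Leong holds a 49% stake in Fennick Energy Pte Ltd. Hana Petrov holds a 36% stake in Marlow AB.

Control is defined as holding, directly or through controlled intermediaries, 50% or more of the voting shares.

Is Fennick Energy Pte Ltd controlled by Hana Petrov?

Hana holds 100% of Ridgeback, so Hana controls Ridgeback.
Ridgeback holds 99% of Anchor, so Hana controls Anchor.
In Fennick, Hana's side holds only 9%, not ≥ 50%.
So Hana does not control Fennick.

No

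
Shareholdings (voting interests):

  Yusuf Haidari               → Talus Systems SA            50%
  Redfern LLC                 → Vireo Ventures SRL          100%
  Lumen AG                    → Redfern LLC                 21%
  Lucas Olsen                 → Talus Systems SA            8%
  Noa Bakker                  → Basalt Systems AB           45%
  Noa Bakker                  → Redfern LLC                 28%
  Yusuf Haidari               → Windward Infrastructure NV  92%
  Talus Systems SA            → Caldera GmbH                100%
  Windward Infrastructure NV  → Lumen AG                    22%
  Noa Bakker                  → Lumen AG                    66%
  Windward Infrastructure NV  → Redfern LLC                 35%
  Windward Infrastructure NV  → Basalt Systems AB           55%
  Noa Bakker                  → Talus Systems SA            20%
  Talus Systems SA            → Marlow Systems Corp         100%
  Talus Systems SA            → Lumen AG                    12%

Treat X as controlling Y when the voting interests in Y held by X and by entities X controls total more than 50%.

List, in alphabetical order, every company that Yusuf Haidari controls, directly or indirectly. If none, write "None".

Yusuf holds 92% of Windward, so Yusuf controls Windward.
Windward holds 55% of Basalt, so Yusuf controls Basalt.
No other company's threshold is met.

Basalt Systems AB, Windward Infrastructure NV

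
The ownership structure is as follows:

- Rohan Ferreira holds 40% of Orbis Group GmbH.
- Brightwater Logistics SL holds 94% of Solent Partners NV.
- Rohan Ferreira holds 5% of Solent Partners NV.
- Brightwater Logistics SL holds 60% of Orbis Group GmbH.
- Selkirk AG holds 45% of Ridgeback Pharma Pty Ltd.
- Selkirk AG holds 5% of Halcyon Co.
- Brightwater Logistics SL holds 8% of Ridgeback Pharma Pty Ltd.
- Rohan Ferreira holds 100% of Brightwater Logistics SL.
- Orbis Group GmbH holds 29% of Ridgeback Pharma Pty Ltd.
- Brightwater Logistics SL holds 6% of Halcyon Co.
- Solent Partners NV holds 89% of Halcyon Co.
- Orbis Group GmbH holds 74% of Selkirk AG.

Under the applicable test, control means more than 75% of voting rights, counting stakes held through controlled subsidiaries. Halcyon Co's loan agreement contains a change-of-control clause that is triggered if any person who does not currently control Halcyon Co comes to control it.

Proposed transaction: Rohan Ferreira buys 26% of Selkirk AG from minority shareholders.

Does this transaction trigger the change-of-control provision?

No

The purchase changes only Rohan's holdings, so Rohan is the only person who could newly come to control Halcyon.
Rohan holds 100% of Brightwater, so Rohan controls Brightwater.
Brightwater and Rohan together hold 94% + 5% = 99% of Solent, so Rohan controls Solent.
Solent and Brightwater together hold 89% + 6% = 95% of Halcyon, so Rohan controls Halcyon.
So Rohan already controls Halcyon before the transaction.
After the purchase, Rohan holds 26% of Selkirk directly.
Rohan controlled Halcyon already, so this is not a new person acquiring control; every other person's position is unchanged or reduced.
No new person acquires control, so the clause is not triggered.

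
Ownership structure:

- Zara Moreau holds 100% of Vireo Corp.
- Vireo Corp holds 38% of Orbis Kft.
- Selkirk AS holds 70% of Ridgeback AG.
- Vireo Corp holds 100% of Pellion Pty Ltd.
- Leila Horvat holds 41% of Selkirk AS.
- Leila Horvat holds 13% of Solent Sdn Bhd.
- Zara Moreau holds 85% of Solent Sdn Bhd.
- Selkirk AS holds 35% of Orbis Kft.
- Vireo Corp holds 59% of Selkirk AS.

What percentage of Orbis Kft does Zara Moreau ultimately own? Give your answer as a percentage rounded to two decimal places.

58.65%

Zara reaches Orbis along 2 paths.
Via Vireo → Selkirk: 100% × 59% × 35% = 20.65%.
Via Vireo: 100% × 38% = 38%.
Total: 20.65% + 38% = 58.65%.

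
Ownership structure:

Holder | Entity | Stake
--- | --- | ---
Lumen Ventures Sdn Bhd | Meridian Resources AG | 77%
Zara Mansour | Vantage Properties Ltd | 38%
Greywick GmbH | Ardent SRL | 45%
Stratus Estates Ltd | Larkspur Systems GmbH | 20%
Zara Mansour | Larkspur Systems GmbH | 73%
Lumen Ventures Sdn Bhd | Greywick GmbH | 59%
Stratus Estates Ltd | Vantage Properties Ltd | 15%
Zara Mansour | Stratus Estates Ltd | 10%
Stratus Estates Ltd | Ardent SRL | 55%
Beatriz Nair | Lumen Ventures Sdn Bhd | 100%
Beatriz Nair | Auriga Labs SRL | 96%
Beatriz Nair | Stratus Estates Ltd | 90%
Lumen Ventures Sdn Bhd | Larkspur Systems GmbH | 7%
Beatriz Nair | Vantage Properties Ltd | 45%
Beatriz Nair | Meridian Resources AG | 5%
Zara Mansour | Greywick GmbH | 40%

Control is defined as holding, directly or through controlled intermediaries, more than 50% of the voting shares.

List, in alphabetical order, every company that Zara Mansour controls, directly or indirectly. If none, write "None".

Larkspur Systems GmbH

Zara holds 73% of Larkspur, so Zara controls Larkspur.
No other company's threshold is met.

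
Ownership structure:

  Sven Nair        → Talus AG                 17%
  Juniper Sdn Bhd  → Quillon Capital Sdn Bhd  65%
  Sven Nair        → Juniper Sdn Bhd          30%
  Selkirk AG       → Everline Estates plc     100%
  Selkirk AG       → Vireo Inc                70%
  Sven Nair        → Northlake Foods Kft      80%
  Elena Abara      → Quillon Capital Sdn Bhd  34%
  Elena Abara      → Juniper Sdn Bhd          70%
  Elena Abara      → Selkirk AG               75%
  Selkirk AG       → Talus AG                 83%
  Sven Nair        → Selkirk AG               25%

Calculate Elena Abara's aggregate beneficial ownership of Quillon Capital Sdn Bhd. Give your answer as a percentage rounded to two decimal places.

79.50%

Elena reaches Quillon along 2 paths.
Direct stake: 34% = 34%.
Via Juniper: 70% × 65% = 45.5%.
Total: 34% + 45.5% = 79.5%.
Rounded: 79.50%.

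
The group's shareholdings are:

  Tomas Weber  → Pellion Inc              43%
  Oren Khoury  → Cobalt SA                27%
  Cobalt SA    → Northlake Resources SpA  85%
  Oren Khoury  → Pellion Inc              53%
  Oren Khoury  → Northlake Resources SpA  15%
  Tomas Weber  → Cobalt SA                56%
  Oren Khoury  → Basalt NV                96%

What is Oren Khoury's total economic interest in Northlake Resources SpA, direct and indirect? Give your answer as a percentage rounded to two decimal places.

37.95%

Oren reaches Northlake along 2 paths.
Direct stake: 15% = 15%.
Via Cobalt: 27% × 85% = 22.95%.
Total: 15% + 22.95% = 37.95%.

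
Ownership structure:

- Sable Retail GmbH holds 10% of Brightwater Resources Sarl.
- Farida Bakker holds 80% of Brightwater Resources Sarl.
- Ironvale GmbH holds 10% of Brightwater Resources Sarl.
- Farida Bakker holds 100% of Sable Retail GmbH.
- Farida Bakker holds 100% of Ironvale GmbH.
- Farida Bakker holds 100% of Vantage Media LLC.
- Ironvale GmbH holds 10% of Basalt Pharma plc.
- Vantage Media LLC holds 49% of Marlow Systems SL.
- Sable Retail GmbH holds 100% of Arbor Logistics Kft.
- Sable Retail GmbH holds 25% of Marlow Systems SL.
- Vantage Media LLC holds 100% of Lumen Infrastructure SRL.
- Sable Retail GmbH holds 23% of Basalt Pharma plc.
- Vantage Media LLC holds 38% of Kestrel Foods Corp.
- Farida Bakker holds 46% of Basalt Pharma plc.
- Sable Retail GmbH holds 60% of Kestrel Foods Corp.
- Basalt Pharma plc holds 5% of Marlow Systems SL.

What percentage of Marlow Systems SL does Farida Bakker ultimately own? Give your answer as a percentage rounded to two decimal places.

77.95%

Farida reaches Marlow along 5 paths.
Via Sable: 100% × 25% = 25%.
Via Sable → Basalt: 100% × 23% × 5% = 1.15%.
Via Ironvale → Basalt: 100% × 10% × 5% = 0.5%.
Via Basalt: 46% × 5% = 2.3%.
Via Vantage: 100% × 49% = 49%.
Total: 25% + 1.15% + 0.5% + 2.3% + 49% = 77.95%.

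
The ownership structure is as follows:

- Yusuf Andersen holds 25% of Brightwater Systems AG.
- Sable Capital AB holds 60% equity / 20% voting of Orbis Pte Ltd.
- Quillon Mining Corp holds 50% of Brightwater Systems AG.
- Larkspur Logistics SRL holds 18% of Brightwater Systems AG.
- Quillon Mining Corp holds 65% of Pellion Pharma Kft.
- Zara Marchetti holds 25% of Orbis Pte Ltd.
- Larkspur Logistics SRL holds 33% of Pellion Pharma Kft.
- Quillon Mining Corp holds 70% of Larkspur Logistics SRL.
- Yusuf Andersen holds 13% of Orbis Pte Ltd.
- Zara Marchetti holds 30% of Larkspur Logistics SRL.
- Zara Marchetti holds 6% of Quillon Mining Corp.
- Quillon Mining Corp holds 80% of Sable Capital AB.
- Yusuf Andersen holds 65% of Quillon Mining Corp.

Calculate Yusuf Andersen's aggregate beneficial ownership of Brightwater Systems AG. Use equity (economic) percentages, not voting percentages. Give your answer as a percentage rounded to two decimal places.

Yusuf reaches Brightwater along 3 paths.
Via Quillon: 65% × 50% = 32.5%.
Direct stake: 25% = 25%.
Via Quillon → Larkspur: 65% × 70% × 18% = 8.19%.
Total: 32.5% + 25% + 8.19% = 65.69%.

65.69%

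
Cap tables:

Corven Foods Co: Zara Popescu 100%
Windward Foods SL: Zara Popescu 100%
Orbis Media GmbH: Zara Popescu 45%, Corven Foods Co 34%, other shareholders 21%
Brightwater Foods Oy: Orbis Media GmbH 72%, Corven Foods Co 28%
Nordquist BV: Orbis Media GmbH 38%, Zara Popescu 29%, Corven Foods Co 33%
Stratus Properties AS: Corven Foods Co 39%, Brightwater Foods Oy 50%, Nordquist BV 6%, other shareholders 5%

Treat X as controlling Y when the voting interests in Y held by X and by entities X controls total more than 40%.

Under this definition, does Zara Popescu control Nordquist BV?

Zara holds 100% of Corven, so Zara controls Corven.
Zara and Corven together hold 45% + 34% = 79% of Orbis, so Zara controls Orbis.
Orbis and Zara and Corven together hold 38% + 29% + 33% = 100% of Nordquist, so Zara controls Nordquist.

Yes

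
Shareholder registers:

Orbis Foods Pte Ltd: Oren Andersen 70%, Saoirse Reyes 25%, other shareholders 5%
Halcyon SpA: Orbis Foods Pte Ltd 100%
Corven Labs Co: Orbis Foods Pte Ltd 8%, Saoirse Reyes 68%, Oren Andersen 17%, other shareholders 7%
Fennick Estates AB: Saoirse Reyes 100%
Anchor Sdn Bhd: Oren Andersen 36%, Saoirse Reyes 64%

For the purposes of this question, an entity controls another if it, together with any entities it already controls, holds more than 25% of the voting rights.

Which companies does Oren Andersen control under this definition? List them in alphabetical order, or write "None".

Anchor Sdn Bhd, Halcyon SpA, Orbis Foods Pte Ltd

Oren holds 70% of Orbis, so Oren controls Orbis.
Orbis holds 100% of Halcyon, so Oren controls Halcyon.
Oren holds 36% of Anchor, so Oren controls Anchor.
No other company's threshold is met.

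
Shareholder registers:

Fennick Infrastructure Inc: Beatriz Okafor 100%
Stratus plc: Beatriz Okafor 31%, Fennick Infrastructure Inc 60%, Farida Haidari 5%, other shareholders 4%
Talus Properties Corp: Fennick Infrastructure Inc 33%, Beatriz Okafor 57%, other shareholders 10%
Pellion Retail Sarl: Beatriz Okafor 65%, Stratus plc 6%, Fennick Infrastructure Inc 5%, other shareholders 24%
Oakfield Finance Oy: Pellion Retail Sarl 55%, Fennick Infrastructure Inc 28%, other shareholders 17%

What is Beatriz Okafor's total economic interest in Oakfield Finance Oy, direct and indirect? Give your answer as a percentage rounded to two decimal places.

Beatriz reaches Oakfield along 5 paths.
Via Pellion: 65% × 55% = 35.75%.
Via Stratus → Pellion: 31% × 6% × 55% = 1.023%.
Via Fennick → Stratus → Pellion: 100% × 60% × 6% × 55% = 1.98%.
Via Fennick → Pellion: 100% × 5% × 55% = 2.75%.
Via Fennick: 100% × 28% = 28%.
Total: 35.75% + 1.023% + 1.98% + 2.75% + 28% = 69.503%.
Rounded: 69.50%.

69.50%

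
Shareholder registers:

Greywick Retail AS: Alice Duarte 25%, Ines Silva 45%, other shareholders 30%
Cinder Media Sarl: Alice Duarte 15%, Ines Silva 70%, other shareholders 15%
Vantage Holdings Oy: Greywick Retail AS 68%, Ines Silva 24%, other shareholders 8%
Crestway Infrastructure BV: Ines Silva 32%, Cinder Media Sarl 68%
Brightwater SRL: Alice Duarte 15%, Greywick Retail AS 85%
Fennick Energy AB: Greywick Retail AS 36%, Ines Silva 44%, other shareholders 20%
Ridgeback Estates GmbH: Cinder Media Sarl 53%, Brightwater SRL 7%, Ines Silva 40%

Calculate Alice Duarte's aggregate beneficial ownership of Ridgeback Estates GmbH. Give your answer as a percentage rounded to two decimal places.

10.49%

Alice reaches Ridgeback along 3 paths.
Via Cinder: 15% × 53% = 7.95%.
Via Brightwater: 15% × 7% = 1.05%.
Via Greywick → Brightwater: 25% × 85% × 7% = 1.4875%.
Total: 7.95% + 1.05% + 1.4875% = 10.4875%.
Rounded: 10.49%.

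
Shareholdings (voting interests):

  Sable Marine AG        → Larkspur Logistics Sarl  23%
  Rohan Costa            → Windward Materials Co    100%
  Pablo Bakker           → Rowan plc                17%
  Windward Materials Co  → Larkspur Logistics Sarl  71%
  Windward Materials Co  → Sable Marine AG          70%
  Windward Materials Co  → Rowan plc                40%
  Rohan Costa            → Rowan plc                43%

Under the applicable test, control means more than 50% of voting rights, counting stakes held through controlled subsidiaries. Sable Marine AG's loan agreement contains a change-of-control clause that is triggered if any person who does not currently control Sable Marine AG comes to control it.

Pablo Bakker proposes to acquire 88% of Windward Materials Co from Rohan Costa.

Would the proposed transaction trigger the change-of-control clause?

Yes

The purchase adds only to Pablo's holdings (Rohan's stake shrinks), so Pablo is the only person who could newly come to control Sable.
Pablo's largest direct stake is 17% in Rowan, which does not meet the threshold, so Pablo controls no company.
Neither Pablo nor any entity Pablo controls holds any voting interest in Sable.
So before the transaction, Pablo does not control Sable.
After the purchase, Pablo holds 88% of Windward directly, and Rohan's stake falls to 12%.
Pablo holds 88% of Windward, so Pablo controls Windward.
Windward holds 70% of Sable, so Pablo controls Sable.
Pablo did not control Sable before and does after, so the clause is triggered.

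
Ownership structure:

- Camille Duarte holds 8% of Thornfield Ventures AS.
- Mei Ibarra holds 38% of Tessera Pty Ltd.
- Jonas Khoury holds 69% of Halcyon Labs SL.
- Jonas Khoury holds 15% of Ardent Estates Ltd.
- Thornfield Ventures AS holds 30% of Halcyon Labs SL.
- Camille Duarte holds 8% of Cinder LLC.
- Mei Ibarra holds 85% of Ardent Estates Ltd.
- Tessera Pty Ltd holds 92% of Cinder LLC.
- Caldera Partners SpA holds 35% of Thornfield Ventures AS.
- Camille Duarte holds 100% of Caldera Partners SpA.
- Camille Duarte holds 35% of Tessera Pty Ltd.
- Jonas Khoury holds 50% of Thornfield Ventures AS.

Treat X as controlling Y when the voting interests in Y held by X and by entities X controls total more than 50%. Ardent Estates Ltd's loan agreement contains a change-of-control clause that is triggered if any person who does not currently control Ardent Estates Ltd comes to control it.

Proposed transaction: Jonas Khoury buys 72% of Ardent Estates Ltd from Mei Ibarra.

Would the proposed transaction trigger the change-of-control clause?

The purchase adds only to Jonas's holdings (Mei's stake shrinks), so Jonas is the only person who could newly come to control Ardent.
Jonas holds 69% of Halcyon, so Jonas controls Halcyon.
In Ardent, Jonas's side holds only 15%, not > 50%.
So before the transaction, Jonas does not control Ardent.
After the purchase, Jonas's direct stake in Ardent rises to 15% + 72% = 87%, and Mei's stake falls to 13%.
Jonas holds 87% of Ardent, so Jonas controls Ardent.
Jonas did not control Ardent before and does after, so the clause is triggered.

Yes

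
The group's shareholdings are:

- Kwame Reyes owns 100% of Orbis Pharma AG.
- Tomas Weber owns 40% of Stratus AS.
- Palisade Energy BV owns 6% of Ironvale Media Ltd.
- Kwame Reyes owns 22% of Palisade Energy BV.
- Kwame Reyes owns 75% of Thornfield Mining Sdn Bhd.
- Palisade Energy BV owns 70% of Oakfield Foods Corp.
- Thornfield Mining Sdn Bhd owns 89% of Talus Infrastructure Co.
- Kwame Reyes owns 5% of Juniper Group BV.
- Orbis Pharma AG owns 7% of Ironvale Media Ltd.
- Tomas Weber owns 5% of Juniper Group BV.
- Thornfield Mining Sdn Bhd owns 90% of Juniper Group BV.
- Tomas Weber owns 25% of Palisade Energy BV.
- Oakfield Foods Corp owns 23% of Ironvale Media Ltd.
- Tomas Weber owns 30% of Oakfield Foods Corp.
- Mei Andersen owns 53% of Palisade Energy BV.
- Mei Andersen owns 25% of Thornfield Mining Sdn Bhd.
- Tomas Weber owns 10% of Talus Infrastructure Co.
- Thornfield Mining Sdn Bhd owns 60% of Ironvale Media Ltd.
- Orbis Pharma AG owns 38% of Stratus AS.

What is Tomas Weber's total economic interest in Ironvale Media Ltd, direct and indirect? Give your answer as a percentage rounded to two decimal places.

Tomas reaches Ironvale along 3 paths.
Via Palisade: 25% × 6% = 1.5%.
Via Oakfield: 30% × 23% = 6.9%.
Via Palisade → Oakfield: 25% × 70% × 23% = 4.025%.
Total: 1.5% + 6.9% + 4.025% = 12.425%.
Rounded: 12.43%.

12.43%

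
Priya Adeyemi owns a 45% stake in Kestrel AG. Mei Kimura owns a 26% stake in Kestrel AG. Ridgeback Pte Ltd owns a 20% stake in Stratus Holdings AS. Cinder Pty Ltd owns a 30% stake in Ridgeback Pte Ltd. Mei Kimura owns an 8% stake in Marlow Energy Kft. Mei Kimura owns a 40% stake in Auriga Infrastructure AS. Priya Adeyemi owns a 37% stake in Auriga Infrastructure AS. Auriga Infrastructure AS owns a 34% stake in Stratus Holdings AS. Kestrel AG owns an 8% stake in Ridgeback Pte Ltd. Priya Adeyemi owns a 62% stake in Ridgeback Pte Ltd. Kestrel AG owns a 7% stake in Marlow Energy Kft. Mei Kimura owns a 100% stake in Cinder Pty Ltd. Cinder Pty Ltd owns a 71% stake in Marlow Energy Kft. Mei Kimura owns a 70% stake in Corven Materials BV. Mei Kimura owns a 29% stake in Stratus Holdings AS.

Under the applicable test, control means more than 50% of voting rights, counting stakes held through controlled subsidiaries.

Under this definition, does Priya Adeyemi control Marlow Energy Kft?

No

Priya holds 62% of Ridgeback, so Priya controls Ridgeback.
Neither Priya nor any entity Priya controls holds any voting interest in Marlow.
So Priya does not control Marlow.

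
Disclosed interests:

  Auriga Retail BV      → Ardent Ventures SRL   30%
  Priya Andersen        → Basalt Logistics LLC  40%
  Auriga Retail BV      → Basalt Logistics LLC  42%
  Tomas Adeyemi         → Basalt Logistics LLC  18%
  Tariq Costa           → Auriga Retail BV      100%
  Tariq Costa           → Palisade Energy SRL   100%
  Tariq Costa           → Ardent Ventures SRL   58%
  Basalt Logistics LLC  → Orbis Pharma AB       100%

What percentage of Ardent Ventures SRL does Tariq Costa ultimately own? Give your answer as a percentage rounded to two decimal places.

Tariq reaches Ardent along 2 paths.
Direct stake: 58% = 58%.
Via Auriga: 100% × 30% = 30%.
Total: 58% + 30% = 88%.
Rounded: 88.00%.

88.00%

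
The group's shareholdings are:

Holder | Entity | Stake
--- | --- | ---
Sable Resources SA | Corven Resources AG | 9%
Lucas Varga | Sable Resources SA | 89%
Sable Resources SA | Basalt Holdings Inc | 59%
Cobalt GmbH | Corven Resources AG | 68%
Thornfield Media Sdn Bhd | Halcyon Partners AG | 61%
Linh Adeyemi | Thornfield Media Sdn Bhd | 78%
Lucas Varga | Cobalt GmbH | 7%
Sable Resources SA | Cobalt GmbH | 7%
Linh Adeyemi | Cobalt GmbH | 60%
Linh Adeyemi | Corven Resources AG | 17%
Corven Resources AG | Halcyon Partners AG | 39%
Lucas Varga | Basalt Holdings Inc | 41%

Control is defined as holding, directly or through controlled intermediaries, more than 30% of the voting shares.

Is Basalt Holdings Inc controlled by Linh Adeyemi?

No

Linh holds 60% of Cobalt, so Linh controls Cobalt.
Linh and Cobalt together hold 17% + 68% = 85% of Corven, so Linh controls Corven.
Linh holds 78% of Thornfield, so Linh controls Thornfield.
Thornfield and Corven together hold 61% + 39% = 100% of Halcyon, so Linh controls Halcyon.
Neither Linh nor any entity Linh controls holds any voting interest in Basalt.
So Linh does not control Basalt.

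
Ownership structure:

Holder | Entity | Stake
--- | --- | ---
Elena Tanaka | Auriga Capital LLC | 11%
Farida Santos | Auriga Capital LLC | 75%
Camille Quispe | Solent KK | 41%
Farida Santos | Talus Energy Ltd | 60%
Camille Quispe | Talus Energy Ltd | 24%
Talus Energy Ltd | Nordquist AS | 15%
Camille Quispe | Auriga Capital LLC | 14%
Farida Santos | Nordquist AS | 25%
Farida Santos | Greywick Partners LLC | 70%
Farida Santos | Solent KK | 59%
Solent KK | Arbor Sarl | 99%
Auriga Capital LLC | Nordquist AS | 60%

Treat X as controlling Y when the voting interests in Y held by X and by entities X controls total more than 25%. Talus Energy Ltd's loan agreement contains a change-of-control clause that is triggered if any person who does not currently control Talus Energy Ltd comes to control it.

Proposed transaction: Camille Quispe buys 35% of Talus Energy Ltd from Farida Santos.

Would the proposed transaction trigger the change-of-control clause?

Yes

The purchase adds only to Camille's holdings (Farida's stake shrinks), so Camille is the only person who could newly come to control Talus.
Camille holds 41% of Solent, so Camille controls Solent.
Solent holds 99% of Arbor, so Camille controls Arbor.
In Talus, Camille's side holds only 24%, not > 25%.
So before the transaction, Camille does not control Talus.
After the purchase, Camille's direct stake in Talus rises to 24% + 35% = 59%, and Farida's stake falls to 25%.
Camille holds 59% of Talus, so Camille controls Talus.
Camille did not control Talus before and does after, so the clause is triggered.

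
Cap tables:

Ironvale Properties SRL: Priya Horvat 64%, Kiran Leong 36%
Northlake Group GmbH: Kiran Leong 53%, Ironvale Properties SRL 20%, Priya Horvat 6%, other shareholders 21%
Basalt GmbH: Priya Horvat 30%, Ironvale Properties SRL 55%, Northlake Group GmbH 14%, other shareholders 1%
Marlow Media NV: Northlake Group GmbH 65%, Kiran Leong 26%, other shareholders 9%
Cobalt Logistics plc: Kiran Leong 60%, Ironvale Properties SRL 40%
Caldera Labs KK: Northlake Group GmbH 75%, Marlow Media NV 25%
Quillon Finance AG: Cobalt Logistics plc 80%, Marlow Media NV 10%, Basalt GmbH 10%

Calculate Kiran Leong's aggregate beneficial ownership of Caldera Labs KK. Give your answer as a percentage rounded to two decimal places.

61.43%

Kiran reaches Caldera along 5 paths.
Via Northlake: 53% × 75% = 39.75%.
Via Ironvale → Northlake: 36% × 20% × 75% = 5.4%.
Via Northlake → Marlow: 53% × 65% × 25% = 8.6125%.
Via Ironvale → Northlake → Marlow: 36% × 20% × 65% × 25% = 1.17%.
Via Marlow: 26% × 25% = 6.5%.
Total: 39.75% + 5.4% + 8.6125% + 1.17% + 6.5% = 61.4325%.
Rounded: 61.43%.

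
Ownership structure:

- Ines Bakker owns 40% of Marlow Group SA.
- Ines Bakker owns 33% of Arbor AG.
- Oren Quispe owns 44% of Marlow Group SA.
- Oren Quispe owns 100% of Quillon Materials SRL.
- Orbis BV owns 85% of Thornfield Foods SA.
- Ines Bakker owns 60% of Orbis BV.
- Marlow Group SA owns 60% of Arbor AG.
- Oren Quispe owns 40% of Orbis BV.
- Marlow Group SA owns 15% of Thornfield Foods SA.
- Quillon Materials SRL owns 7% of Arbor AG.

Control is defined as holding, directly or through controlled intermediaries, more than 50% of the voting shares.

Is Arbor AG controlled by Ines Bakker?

Ines holds 60% of Orbis, so Ines controls Orbis.
Orbis holds 85% of Thornfield, so Ines controls Thornfield.
In Arbor, Ines's side holds only 33%, not > 50%.
So Ines does not control Arbor.

No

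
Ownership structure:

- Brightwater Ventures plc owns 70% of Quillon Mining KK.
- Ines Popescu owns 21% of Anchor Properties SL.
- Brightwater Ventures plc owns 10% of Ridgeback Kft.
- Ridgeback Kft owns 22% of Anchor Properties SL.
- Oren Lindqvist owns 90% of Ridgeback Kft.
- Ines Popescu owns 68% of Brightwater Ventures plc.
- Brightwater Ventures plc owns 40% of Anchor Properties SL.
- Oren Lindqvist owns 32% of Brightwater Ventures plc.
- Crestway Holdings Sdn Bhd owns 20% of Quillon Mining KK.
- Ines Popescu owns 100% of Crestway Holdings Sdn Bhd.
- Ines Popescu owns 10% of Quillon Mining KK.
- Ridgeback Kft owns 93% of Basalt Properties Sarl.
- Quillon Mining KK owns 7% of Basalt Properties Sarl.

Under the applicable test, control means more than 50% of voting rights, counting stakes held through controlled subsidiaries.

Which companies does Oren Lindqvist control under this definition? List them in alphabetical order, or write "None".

Oren holds 90% of Ridgeback, so Oren controls Ridgeback.
Ridgeback holds 93% of Basalt, so Oren controls Basalt.
No other company's threshold is met.

Basalt Properties Sarl, Ridgeback Kft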